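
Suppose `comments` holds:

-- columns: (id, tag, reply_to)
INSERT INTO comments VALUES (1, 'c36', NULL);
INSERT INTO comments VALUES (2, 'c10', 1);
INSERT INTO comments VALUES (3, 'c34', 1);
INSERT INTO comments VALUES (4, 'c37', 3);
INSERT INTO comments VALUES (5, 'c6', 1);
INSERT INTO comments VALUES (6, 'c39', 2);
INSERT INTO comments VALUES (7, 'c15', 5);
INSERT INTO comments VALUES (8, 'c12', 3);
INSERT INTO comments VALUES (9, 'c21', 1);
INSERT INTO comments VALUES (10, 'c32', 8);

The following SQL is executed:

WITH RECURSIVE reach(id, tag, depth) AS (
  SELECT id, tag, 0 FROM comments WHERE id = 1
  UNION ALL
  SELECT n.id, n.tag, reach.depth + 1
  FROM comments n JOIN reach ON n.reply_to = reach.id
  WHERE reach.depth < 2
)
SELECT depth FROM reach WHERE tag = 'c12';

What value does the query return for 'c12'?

Base: id=1 (c36) at depth 0.
Iteration 1: rows with reply_to in {1} -> c10 (id 2, depth 1), c34 (id 3, depth 1), c6 (id 5, depth 1), c21 (id 9, depth 1).
Iteration 2: rows with reply_to in {2,3,5,9} -> c37 (id 4, depth 2), c39 (id 6, depth 2), c15 (id 7, depth 2), c12 (id 8, depth 2).
Iteration 3: depth < 2 fails for all current rows; recursion stops.

2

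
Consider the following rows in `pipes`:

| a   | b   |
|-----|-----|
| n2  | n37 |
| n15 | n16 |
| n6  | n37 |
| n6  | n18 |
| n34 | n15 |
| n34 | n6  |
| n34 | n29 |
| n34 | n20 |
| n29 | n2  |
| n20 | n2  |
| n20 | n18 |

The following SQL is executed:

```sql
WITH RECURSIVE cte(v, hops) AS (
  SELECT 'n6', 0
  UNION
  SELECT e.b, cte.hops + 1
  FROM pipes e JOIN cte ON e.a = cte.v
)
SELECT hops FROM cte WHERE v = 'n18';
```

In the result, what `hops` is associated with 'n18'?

1

Base: (n6, hops=0).
Iteration 1: edges from {n6} -> (n18, hops=1), (n37, hops=1).
Iteration 2: no outgoing edges from {n18,n37}; recursion stops.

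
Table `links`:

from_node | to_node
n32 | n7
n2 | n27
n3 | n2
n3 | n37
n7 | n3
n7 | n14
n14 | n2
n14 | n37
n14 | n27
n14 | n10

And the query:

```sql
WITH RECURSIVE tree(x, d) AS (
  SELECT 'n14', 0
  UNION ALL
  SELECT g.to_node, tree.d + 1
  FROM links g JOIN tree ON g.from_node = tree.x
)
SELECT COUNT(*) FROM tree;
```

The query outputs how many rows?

6

Base: (n14, d=0).
Iteration 1: edges from {n14} -> (n10, d=1), (n2, d=1), (n27, d=1), (n37, d=1).
Iteration 2: edges from {n10,n2,n27,n37} -> (n27, d=2).
Iteration 3: no outgoing edges from {n27}; recursion stops.
Total rows emitted: 6.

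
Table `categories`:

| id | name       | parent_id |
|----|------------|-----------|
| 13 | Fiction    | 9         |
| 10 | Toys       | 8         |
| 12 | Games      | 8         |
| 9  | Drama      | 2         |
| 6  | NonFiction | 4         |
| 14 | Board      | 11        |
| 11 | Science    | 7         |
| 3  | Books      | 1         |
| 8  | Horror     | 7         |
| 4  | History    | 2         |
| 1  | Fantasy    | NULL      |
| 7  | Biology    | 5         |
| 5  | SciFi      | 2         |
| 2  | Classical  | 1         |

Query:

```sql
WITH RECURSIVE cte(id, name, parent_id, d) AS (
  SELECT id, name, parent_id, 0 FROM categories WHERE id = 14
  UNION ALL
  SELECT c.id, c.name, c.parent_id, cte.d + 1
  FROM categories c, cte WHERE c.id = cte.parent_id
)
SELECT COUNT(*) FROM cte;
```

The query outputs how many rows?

Base: id=14 (Board), parent_id=11, d 0.
Iteration 1: join on id=11 -> Science (id 11, parent_id=7, d 1).
Iteration 2: join on id=7 -> Biology (id 7, parent_id=5, d 2).
Iteration 3: join on id=5 -> SciFi (id 5, parent_id=2, d 3).
Iteration 4: join on id=2 -> Classical (id 2, parent_id=1, d 4).
Iteration 5: join on id=1 -> Fantasy (id 1, parent_id=NULL, d 5).
Iteration 6: parent_id is NULL; no match; recursion stops.
Total rows emitted: 6.

6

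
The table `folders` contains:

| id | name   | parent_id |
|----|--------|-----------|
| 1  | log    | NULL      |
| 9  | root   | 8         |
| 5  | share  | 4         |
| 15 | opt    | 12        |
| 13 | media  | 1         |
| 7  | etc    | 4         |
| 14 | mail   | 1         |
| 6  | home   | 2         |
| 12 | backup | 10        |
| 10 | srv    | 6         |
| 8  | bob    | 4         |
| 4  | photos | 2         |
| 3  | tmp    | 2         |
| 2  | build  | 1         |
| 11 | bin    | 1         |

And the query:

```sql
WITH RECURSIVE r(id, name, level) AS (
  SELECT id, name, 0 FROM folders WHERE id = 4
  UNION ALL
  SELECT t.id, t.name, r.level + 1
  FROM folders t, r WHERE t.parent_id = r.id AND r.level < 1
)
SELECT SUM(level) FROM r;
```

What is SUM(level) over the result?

3

Base: id=4 (photos) at level 0.
Iteration 1: rows with parent_id in {4} -> share (id 5, level 1), etc (id 7, level 1), bob (id 8, level 1).
Iteration 2: level < 1 fails for all current rows; recursion stops.
SUM(level) = 0 + 1 + 1 + 1 = 3.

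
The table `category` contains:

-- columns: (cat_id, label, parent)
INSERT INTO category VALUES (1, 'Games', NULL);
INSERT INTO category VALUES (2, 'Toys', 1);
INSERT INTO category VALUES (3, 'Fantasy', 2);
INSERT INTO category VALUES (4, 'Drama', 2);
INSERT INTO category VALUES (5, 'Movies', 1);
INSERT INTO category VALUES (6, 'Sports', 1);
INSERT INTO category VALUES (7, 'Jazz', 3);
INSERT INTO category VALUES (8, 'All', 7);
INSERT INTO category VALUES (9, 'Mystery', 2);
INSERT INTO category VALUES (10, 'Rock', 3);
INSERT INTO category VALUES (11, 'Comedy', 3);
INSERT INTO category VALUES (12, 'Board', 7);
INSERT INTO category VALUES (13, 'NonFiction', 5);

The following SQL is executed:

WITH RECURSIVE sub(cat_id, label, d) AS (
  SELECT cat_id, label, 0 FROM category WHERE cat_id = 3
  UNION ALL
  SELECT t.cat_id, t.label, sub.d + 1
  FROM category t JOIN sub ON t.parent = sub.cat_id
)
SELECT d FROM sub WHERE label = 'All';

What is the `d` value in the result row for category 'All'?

Base: cat_id=3 (Fantasy) at d 0.
Iteration 1: rows with parent in {3} -> Jazz (id 7, d 1), Rock (id 10, d 1), Comedy (id 11, d 1).
Iteration 2: rows with parent in {7,10,11} -> All (id 8, d 2), Board (id 12, d 2).
Iteration 3: no rows with parent in {8,12}; recursion stops.

2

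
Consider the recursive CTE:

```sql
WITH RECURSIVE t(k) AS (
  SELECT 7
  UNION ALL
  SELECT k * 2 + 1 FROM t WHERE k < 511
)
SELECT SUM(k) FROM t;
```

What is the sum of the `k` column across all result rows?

Base: k=7.
Iteration 1: 7 < 511 holds -> k = 7 * 2 + 1 = 15.
Iteration 2: 15 < 511 holds -> k = 15 * 2 + 1 = 31.
Iteration 3: 31 < 511 holds -> k = 31 * 2 + 1 = 63.
Iteration 4: 63 < 511 holds -> k = 63 * 2 + 1 = 127.
Iteration 5: 127 < 511 holds -> k = 127 * 2 + 1 = 255.
Iteration 6: 255 < 511 holds -> k = 255 * 2 + 1 = 511.
Iteration 7: 511 < 511 fails; recursion stops.
SUM(k) = 7 + 15 + 31 + 63 + 127 + 255 + 511 = 1009.

1009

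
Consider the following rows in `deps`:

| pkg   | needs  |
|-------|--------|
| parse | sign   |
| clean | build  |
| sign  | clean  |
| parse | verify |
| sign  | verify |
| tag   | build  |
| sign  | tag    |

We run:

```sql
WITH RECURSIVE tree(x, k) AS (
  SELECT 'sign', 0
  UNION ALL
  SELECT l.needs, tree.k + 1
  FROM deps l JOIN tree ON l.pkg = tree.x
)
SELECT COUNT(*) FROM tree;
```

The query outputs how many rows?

Base: (sign, k=0).
Iteration 1: edges from {sign} -> (clean, k=1), (tag, k=1), (verify, k=1).
Iteration 2: edges from {clean,tag,verify} -> (build, k=2) x2. [UNION ALL keeps all 2 new rows, including repeats]
Iteration 3: no outgoing edges from {build}; recursion stops.
Total rows emitted: 6.

6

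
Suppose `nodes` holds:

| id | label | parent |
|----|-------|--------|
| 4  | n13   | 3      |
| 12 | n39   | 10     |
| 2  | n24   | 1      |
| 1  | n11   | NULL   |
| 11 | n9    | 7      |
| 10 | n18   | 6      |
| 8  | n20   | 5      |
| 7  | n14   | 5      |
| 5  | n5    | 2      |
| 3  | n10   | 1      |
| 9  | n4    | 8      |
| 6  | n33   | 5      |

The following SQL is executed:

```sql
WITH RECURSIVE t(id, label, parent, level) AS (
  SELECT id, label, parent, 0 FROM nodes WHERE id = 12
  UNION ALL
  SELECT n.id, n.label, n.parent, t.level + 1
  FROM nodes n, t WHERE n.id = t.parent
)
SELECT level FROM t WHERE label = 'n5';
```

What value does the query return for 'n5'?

Base: id=12 (n39), parent=10, level 0.
Iteration 1: join on id=10 -> n18 (id 10, parent=6, level 1).
Iteration 2: join on id=6 -> n33 (id 6, parent=5, level 2).
Iteration 3: join on id=5 -> n5 (id 5, parent=2, level 3).
Iteration 4: join on id=2 -> n24 (id 2, parent=1, level 4).
Iteration 5: join on id=1 -> n11 (id 1, parent=NULL, level 5).
Iteration 6: parent is NULL; no match; recursion stops.

3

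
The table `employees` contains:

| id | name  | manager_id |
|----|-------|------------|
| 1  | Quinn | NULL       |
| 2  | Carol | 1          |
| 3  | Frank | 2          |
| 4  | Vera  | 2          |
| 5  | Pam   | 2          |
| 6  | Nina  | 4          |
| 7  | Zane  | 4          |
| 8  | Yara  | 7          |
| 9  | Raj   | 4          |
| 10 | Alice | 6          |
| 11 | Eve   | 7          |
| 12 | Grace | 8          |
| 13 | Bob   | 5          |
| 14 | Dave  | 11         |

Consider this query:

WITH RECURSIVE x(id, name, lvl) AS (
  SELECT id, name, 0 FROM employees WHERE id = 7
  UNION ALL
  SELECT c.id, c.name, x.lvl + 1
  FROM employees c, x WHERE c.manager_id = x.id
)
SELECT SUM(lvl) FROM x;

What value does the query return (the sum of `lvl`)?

6

Base: id=7 (Zane) at lvl 0.
Iteration 1: rows with manager_id in {7} -> Yara (id 8, lvl 1), Eve (id 11, lvl 1).
Iteration 2: rows with manager_id in {8,11} -> Grace (id 12, lvl 2), Dave (id 14, lvl 2).
Iteration 3: no rows with manager_id in {12,14}; recursion stops.
SUM(lvl) = 0 + 1 + 1 + 2 + 2 = 6.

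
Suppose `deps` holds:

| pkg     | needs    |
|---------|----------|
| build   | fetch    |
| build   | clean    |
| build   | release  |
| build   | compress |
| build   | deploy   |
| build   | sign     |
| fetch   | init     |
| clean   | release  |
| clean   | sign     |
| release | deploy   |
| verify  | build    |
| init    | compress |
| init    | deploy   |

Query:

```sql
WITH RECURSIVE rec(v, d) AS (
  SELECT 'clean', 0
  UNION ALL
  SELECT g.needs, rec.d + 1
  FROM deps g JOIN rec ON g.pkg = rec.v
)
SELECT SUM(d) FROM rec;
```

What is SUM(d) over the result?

4

Base: (clean, d=0).
Iteration 1: edges from {clean} -> (release, d=1), (sign, d=1).
Iteration 2: edges from {release,sign} -> (deploy, d=2).
Iteration 3: no outgoing edges from {deploy}; recursion stops.
SUM(d) = 0 + 1 + 1 + 2 = 4.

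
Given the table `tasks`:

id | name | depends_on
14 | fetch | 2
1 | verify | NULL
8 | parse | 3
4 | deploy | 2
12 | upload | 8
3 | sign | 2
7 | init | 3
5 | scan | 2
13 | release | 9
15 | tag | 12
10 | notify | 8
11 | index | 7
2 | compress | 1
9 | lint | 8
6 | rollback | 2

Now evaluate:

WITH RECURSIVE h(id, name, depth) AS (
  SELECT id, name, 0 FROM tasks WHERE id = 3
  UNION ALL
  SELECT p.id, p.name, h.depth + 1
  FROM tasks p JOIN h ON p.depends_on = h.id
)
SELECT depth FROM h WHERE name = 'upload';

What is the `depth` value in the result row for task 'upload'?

Base: id=3 (sign) at depth 0.
Iteration 1: rows with depends_on in {3} -> init (id 7, depth 1), parse (id 8, depth 1).
Iteration 2: rows with depends_on in {7,8} -> lint (id 9, depth 2), notify (id 10, depth 2), index (id 11, depth 2), upload (id 12, depth 2).
Iteration 3: rows with depends_on in {9,10,11,12} -> release (id 13, depth 3), tag (id 15, depth 3).
Iteration 4: no rows with depends_on in {13,15}; recursion stops.

2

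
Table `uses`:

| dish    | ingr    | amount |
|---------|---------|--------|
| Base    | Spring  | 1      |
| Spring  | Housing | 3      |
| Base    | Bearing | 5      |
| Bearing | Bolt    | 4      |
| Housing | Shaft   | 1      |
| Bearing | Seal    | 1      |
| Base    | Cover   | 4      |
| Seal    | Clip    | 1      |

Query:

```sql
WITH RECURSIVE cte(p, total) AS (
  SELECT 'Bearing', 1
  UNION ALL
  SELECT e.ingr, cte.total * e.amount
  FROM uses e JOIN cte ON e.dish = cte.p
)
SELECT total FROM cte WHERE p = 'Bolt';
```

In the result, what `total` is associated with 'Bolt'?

4

Base: (Bearing, total=1).
Iteration 1: components of {Bearing} -> Bolt = 1*4 = 4, Seal = 1*1 = 1.
Iteration 2: components of {Bolt,Seal} -> Clip = 1*1 = 1.
Iteration 3: no further components; recursion stops.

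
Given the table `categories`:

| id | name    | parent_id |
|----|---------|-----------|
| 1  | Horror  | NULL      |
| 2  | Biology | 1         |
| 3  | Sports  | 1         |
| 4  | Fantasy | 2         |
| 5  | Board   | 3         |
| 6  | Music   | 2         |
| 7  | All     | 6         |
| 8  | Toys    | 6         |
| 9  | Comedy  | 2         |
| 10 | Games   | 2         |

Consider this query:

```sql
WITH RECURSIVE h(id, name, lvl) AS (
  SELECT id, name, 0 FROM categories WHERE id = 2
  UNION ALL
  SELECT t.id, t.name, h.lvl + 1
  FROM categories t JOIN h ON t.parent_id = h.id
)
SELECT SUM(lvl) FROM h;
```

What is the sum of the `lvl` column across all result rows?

Base: id=2 (Biology) at lvl 0.
Iteration 1: rows with parent_id in {2} -> Fantasy (id 4, lvl 1), Music (id 6, lvl 1), Comedy (id 9, lvl 1), Games (id 10, lvl 1).
Iteration 2: rows with parent_id in {4,6,9,10} -> All (id 7, lvl 2), Toys (id 8, lvl 2).
Iteration 3: no rows with parent_id in {7,8}; recursion stops.
SUM(lvl) = 0 + 1 + 1 + 1 + 1 + 2 + 2 = 8.

8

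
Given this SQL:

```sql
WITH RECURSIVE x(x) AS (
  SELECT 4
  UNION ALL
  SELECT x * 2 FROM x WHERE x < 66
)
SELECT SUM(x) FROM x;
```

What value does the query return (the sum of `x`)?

Base: x=4.
Iteration 1: 4 < 66 holds -> x = 4 * 2 = 8.
Iteration 2: 8 < 66 holds -> x = 8 * 2 = 16.
Iteration 3: 16 < 66 holds -> x = 16 * 2 = 32.
Iteration 4: 32 < 66 holds -> x = 32 * 2 = 64.
Iteration 5: 64 < 66 holds -> x = 64 * 2 = 128.
Iteration 6: 128 < 66 fails; recursion stops.
SUM(x) = 4 + 8 + 16 + 32 + 64 + 128 = 252.

252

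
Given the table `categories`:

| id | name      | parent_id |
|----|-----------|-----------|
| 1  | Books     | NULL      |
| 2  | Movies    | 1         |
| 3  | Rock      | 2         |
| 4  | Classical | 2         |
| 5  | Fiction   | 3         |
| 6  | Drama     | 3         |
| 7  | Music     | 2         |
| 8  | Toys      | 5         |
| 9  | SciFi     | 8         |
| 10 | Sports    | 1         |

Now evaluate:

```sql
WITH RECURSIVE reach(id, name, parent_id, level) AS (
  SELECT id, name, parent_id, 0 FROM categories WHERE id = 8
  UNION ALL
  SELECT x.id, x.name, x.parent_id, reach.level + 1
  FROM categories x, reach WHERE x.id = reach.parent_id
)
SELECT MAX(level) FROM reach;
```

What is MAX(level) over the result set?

Base: id=8 (Toys), parent_id=5, level 0.
Iteration 1: join on id=5 -> Fiction (id 5, parent_id=3, level 1).
Iteration 2: join on id=3 -> Rock (id 3, parent_id=2, level 2).
Iteration 3: join on id=2 -> Movies (id 2, parent_id=1, level 3).
Iteration 4: join on id=1 -> Books (id 1, parent_id=NULL, level 4).
Iteration 5: parent_id is NULL; no match; recursion stops.
level values: 0, 1, 2, 3, 4; the maximum is 4.

4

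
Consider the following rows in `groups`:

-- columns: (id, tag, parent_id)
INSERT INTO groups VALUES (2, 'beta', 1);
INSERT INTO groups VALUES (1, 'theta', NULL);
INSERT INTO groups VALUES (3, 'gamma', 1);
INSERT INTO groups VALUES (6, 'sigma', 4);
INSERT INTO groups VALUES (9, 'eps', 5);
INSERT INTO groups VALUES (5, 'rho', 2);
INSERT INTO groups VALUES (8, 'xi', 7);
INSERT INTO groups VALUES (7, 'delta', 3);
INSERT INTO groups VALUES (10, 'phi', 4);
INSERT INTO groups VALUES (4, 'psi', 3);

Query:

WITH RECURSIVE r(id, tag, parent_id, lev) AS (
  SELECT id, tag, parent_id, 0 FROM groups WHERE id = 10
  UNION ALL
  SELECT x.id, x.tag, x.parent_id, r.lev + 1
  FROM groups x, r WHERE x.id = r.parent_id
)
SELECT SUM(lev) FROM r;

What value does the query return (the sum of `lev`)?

6

Base: id=10 (phi), parent_id=4, lev 0.
Iteration 1: join on id=4 -> psi (id 4, parent_id=3, lev 1).
Iteration 2: join on id=3 -> gamma (id 3, parent_id=1, lev 2).
Iteration 3: join on id=1 -> theta (id 1, parent_id=NULL, lev 3).
Iteration 4: parent_id is NULL; no match; recursion stops.
SUM(lev) = 0 + 1 + 2 + 3 = 6.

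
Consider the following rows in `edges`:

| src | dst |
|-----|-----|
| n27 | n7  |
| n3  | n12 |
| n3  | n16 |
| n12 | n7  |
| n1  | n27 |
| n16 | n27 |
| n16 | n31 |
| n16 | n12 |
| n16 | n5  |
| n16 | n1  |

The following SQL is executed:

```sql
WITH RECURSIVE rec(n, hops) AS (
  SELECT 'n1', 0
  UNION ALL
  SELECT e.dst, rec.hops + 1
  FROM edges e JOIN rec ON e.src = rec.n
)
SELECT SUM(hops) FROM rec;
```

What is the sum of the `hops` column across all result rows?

3

Base: (n1, hops=0).
Iteration 1: edges from {n1} -> (n27, hops=1).
Iteration 2: edges from {n27} -> (n7, hops=2).
Iteration 3: no outgoing edges from {n7}; recursion stops.
SUM(hops) = 0 + 1 + 2 = 3.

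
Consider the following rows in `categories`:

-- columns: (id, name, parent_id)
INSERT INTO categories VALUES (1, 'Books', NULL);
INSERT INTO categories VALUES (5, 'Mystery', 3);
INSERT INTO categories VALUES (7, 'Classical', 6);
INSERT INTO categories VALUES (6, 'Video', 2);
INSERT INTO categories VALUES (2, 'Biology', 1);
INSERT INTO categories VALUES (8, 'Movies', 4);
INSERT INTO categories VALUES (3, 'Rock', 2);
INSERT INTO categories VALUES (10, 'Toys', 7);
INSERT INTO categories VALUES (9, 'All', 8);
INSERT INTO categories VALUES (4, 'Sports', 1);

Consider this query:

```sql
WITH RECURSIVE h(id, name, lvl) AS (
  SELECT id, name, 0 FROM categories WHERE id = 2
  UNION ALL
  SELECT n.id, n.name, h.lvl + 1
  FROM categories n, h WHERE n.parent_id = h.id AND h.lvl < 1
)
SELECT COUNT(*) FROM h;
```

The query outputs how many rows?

Base: id=2 (Biology) at lvl 0.
Iteration 1: rows with parent_id in {2} -> Rock (id 3, lvl 1), Video (id 6, lvl 1).
Iteration 2: lvl < 1 fails for all current rows; recursion stops.
Total rows emitted: 3.

3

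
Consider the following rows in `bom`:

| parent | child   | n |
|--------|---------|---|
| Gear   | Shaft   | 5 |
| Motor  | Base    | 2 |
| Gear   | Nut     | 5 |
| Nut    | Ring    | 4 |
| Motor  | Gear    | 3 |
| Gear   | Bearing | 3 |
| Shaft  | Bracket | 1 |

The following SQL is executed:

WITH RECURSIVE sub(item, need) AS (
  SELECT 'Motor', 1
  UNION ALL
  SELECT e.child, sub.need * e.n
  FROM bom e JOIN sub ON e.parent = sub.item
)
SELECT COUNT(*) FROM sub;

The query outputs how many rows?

8

Base: (Motor, need=1).
Iteration 1: components of {Motor} -> Base = 1*2 = 2, Gear = 1*3 = 3.
Iteration 2: components of {Base,Gear} -> Bearing = 3*3 = 9, Nut = 3*5 = 15, Shaft = 3*5 = 15.
Iteration 3: components of {Bearing,Nut,Shaft} -> Bracket = 15*1 = 15, Ring = 15*4 = 60.
Iteration 4: no further components; recursion stops.
Total rows emitted: 8.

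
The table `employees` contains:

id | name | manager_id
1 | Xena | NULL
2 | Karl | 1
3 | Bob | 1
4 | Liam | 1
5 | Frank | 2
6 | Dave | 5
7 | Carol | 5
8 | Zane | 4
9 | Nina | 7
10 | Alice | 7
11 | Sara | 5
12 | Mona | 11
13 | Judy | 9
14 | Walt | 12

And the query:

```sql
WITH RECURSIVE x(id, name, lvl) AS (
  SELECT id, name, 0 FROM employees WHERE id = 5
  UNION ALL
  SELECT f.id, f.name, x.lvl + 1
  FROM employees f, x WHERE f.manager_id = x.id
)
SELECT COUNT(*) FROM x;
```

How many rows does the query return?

9

Base: id=5 (Frank) at lvl 0.
Iteration 1: rows with manager_id in {5} -> Dave (id 6, lvl 1), Carol (id 7, lvl 1), Sara (id 11, lvl 1).
Iteration 2: rows with manager_id in {6,7,11} -> Nina (id 9, lvl 2), Alice (id 10, lvl 2), Mona (id 12, lvl 2).
Iteration 3: rows with manager_id in {9,10,12} -> Judy (id 13, lvl 3), Walt (id 14, lvl 3).
Iteration 4: no rows with manager_id in {13,14}; recursion stops.
Total rows emitted: 9.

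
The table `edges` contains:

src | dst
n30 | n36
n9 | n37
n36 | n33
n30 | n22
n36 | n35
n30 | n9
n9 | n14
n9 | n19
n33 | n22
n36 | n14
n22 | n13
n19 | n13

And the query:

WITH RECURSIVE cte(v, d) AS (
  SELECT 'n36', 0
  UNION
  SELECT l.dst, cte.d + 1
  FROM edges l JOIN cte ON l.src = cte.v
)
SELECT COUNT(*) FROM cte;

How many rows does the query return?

Base: (n36, d=0).
Iteration 1: edges from {n36} -> (n14, d=1), (n33, d=1), (n35, d=1).
Iteration 2: edges from {n14,n33,n35} -> (n22, d=2).
Iteration 3: edges from {n22} -> (n13, d=3).
Iteration 4: no outgoing edges from {n13}; recursion stops.
Total rows emitted: 6.

6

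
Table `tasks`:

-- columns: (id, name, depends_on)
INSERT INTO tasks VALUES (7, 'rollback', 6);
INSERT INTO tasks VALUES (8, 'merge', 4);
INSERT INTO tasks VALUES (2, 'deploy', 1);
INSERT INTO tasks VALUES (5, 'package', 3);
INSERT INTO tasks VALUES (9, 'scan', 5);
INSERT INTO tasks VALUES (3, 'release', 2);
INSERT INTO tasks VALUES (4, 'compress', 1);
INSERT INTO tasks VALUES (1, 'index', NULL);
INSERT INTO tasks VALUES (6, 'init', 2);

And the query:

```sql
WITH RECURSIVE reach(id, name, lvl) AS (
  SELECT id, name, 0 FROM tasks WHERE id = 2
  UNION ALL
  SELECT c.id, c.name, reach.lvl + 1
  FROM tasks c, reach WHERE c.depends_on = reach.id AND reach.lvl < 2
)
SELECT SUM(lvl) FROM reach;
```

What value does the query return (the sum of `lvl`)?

6

Base: id=2 (deploy) at lvl 0.
Iteration 1: rows with depends_on in {2} -> release (id 3, lvl 1), init (id 6, lvl 1).
Iteration 2: rows with depends_on in {3,6} -> package (id 5, lvl 2), rollback (id 7, lvl 2).
Iteration 3: lvl < 2 fails for all current rows; recursion stops.
SUM(lvl) = 0 + 1 + 1 + 2 + 2 = 6.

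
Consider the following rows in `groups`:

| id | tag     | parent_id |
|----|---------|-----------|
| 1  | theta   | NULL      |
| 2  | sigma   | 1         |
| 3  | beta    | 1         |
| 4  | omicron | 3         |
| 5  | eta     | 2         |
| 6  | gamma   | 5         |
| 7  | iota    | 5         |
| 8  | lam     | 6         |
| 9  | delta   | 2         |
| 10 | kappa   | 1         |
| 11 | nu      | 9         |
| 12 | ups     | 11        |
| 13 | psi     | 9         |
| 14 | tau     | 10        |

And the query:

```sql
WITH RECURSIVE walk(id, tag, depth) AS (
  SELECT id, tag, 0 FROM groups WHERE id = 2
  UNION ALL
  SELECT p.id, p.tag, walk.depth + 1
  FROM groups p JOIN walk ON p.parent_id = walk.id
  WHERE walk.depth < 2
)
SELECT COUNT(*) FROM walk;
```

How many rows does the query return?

Base: id=2 (sigma) at depth 0.
Iteration 1: rows with parent_id in {2} -> eta (id 5, depth 1), delta (id 9, depth 1).
Iteration 2: rows with parent_id in {5,9} -> gamma (id 6, depth 2), iota (id 7, depth 2), nu (id 11, depth 2), psi (id 13, depth 2).
Iteration 3: depth < 2 fails for all current rows; recursion stops.
Total rows emitted: 7.

7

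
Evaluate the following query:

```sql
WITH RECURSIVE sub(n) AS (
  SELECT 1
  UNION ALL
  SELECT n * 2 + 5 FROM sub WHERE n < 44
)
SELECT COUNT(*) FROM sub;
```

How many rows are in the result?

Base: n=1.
Iteration 1: 1 < 44 holds -> n = 1 * 2 + 5 = 7.
Iteration 2: 7 < 44 holds -> n = 7 * 2 + 5 = 19.
Iteration 3: 19 < 44 holds -> n = 19 * 2 + 5 = 43.
Iteration 4: 43 < 44 holds -> n = 43 * 2 + 5 = 91.
Iteration 5: 91 < 44 fails; recursion stops.
Total rows emitted: 5.

5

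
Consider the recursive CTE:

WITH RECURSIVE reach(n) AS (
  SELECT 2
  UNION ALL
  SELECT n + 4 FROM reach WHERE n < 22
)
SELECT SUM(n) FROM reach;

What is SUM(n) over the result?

Base: n=2.
Iteration 1: 2 < 22 holds -> n = 2 + 4 = 6.
Iteration 2: 6 < 22 holds -> n = 6 + 4 = 10.
Iteration 3: 10 < 22 holds -> n = 10 + 4 = 14.
Iteration 4: 14 < 22 holds -> n = 14 + 4 = 18.
Iteration 5: 18 < 22 holds -> n = 18 + 4 = 22.
Iteration 6: 22 < 22 fails; recursion stops.
SUM(n) = 2 + 6 + 10 + 14 + 18 + 22 = 72.

72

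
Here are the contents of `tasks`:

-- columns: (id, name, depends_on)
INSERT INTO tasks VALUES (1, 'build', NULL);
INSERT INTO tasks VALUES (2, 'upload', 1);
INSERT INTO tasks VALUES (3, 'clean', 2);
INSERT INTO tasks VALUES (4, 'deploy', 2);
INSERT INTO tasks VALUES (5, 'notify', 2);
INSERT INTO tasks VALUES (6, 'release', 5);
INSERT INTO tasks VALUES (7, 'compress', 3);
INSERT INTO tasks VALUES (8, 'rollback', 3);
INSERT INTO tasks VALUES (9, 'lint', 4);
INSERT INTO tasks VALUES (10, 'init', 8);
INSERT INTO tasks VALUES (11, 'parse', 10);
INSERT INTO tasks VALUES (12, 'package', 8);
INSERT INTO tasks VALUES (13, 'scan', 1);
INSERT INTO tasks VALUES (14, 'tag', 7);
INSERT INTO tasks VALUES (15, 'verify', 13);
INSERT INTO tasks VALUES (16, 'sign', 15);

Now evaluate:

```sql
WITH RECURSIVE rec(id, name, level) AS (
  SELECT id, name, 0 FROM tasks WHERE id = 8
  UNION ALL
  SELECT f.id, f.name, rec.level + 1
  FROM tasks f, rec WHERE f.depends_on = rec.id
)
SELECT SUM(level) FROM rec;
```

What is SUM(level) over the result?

4

Base: id=8 (rollback) at level 0.
Iteration 1: rows with depends_on in {8} -> init (id 10, level 1), package (id 12, level 1).
Iteration 2: rows with depends_on in {10,12} -> parse (id 11, level 2).
Iteration 3: no rows with depends_on in {11}; recursion stops.
SUM(level) = 0 + 1 + 1 + 2 = 4.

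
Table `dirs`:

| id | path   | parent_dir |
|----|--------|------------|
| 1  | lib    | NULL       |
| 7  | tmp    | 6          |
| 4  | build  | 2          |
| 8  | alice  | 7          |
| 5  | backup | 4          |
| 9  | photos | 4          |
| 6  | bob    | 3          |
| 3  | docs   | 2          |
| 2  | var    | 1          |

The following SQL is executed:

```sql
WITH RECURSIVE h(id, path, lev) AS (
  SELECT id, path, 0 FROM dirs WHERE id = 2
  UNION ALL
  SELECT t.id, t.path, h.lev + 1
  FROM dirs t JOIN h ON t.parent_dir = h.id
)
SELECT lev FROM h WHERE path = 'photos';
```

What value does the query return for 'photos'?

Base: id=2 (var) at lev 0.
Iteration 1: rows with parent_dir in {2} -> docs (id 3, lev 1), build (id 4, lev 1).
Iteration 2: rows with parent_dir in {3,4} -> backup (id 5, lev 2), bob (id 6, lev 2), photos (id 9, lev 2).
Iteration 3: rows with parent_dir in {5,6,9} -> tmp (id 7, lev 3).
Iteration 4: rows with parent_dir in {7} -> alice (id 8, lev 4).
Iteration 5: no rows with parent_dir in {8}; recursion stops.

2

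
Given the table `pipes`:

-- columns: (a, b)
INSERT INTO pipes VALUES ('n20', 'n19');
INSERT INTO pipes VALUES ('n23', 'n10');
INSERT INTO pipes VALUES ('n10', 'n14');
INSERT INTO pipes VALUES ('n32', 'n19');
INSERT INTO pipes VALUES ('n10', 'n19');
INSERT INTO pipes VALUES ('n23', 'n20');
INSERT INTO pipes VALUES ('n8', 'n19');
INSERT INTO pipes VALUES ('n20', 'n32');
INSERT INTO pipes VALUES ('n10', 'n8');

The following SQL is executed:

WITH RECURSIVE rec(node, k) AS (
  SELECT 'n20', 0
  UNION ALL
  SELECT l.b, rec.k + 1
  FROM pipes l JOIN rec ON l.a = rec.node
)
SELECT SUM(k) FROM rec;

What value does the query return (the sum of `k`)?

4

Base: (n20, k=0).
Iteration 1: edges from {n20} -> (n19, k=1), (n32, k=1).
Iteration 2: edges from {n19,n32} -> (n19, k=2).
Iteration 3: no outgoing edges from {n19}; recursion stops.
SUM(k) = 0 + 1 + 1 + 2 = 4.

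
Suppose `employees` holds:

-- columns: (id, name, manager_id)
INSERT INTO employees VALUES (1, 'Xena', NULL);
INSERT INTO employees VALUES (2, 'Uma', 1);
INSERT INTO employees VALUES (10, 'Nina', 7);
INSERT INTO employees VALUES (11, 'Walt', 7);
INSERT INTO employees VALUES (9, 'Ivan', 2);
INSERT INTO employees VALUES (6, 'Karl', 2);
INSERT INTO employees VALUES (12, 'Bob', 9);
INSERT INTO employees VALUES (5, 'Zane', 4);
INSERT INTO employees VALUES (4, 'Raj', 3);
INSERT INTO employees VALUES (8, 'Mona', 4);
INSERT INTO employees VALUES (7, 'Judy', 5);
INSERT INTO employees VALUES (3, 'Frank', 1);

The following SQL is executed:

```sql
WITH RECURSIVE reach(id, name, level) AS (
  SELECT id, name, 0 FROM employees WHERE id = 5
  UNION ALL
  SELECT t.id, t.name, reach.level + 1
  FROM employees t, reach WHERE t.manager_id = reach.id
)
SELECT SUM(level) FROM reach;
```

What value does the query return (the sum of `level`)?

5

Base: id=5 (Zane) at level 0.
Iteration 1: rows with manager_id in {5} -> Judy (id 7, level 1).
Iteration 2: rows with manager_id in {7} -> Nina (id 10, level 2), Walt (id 11, level 2).
Iteration 3: no rows with manager_id in {10,11}; recursion stops.
SUM(level) = 0 + 1 + 2 + 2 = 5.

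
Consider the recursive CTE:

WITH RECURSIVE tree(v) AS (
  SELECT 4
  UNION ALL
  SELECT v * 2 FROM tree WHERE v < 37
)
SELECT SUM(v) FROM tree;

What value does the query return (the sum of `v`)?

124

Base: v=4.
Iteration 1: 4 < 37 holds -> v = 4 * 2 = 8.
Iteration 2: 8 < 37 holds -> v = 8 * 2 = 16.
Iteration 3: 16 < 37 holds -> v = 16 * 2 = 32.
Iteration 4: 32 < 37 holds -> v = 32 * 2 = 64.
Iteration 5: 64 < 37 fails; recursion stops.
SUM(v) = 4 + 8 + 16 + 32 + 64 = 124.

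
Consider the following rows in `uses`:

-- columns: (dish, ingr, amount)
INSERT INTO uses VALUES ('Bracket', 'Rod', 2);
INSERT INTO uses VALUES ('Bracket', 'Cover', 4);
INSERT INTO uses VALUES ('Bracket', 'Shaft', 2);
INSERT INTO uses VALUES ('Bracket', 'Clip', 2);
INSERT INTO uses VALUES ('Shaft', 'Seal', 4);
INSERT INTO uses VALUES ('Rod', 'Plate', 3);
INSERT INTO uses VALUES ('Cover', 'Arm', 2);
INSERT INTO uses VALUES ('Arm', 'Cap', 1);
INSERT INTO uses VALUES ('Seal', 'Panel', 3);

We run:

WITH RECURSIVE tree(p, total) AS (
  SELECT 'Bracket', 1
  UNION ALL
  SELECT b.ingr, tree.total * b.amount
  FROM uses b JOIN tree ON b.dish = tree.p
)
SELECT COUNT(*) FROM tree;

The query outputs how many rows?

Base: (Bracket, total=1).
Iteration 1: components of {Bracket} -> Clip = 1*2 = 2, Cover = 1*4 = 4, Rod = 1*2 = 2, Shaft = 1*2 = 2.
Iteration 2: components of {Clip,Cover,Rod,Shaft} -> Arm = 4*2 = 8, Plate = 2*3 = 6, Seal = 2*4 = 8.
Iteration 3: components of {Arm,Plate,Seal} -> Cap = 8*1 = 8, Panel = 8*3 = 24.
Iteration 4: no further components; recursion stops.
Total rows emitted: 10.

10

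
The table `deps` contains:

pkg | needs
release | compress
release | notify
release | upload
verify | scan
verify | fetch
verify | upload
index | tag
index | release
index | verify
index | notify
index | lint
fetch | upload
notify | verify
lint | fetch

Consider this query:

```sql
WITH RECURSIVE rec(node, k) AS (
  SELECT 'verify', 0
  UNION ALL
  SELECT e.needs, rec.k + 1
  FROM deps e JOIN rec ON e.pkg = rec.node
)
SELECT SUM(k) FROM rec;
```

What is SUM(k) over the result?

5

Base: (verify, k=0).
Iteration 1: edges from {verify} -> (fetch, k=1), (scan, k=1), (upload, k=1).
Iteration 2: edges from {fetch,scan,upload} -> (upload, k=2).
Iteration 3: no outgoing edges from {upload}; recursion stops.
SUM(k) = 0 + 1 + 1 + 1 + 2 = 5.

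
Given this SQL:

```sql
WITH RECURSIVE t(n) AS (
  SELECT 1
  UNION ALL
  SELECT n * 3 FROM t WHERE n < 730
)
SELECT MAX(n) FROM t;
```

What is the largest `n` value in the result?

2187

Base: n=1.
Iteration 1: 1 < 730 holds -> n = 1 * 3 = 3.
Iteration 2: 3 < 730 holds -> n = 3 * 3 = 9.
Iteration 3: 9 < 730 holds -> n = 9 * 3 = 27.
Iteration 4: 27 < 730 holds -> n = 27 * 3 = 81.
Iteration 5: 81 < 730 holds -> n = 81 * 3 = 243.
Iteration 6: 243 < 730 holds -> n = 243 * 3 = 729.
Iteration 7: 729 < 730 holds -> n = 729 * 3 = 2187.
Iteration 8: 2187 < 730 fails; recursion stops.
n values: 1, 3, 9, 27, 81, 243, 729, 2187; the maximum is 2187.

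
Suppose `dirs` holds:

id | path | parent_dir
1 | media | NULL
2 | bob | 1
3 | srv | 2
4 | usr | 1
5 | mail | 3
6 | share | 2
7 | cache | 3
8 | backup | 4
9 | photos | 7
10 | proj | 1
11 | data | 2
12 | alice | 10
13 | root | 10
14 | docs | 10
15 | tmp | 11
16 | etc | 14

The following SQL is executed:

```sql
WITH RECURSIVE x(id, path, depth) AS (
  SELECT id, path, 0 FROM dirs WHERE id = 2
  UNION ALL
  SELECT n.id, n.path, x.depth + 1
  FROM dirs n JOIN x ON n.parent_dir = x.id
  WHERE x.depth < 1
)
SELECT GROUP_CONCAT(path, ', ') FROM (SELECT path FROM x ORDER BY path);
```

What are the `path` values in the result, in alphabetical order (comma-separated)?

Base: id=2 (bob) at depth 0.
Iteration 1: rows with parent_dir in {2} -> srv (id 3, depth 1), share (id 6, depth 1), data (id 11, depth 1).
Iteration 2: depth < 1 fails for all current rows; recursion stops.

bob, data, share, srv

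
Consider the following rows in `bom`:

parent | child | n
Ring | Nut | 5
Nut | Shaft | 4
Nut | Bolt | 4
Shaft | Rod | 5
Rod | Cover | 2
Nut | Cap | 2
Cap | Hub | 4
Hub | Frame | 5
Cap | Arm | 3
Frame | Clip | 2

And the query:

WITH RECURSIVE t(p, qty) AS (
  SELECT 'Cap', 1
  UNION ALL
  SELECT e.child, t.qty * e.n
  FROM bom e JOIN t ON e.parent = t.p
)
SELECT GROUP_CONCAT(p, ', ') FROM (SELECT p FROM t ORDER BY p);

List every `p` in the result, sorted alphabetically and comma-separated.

Arm, Cap, Clip, Frame, Hub

Base: (Cap, qty=1).
Iteration 1: components of {Cap} -> Arm = 1*3 = 3, Hub = 1*4 = 4.
Iteration 2: components of {Arm,Hub} -> Frame = 4*5 = 20.
Iteration 3: components of {Frame} -> Clip = 20*2 = 40.
Iteration 4: no further components; recursion stops.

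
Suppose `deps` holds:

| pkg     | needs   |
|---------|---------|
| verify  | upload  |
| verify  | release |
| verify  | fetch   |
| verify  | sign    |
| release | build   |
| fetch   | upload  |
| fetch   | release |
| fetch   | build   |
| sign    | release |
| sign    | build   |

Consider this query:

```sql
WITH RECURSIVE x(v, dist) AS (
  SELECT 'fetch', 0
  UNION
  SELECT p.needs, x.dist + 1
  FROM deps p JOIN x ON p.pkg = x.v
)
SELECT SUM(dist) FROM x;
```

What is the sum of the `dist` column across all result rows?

5

Base: (fetch, dist=0).
Iteration 1: edges from {fetch} -> (build, dist=1), (release, dist=1), (upload, dist=1).
Iteration 2: edges from {build,release,upload} -> (build, dist=2).
Iteration 3: no outgoing edges from {build}; recursion stops.
SUM(dist) = 0 + 1 + 1 + 1 + 2 = 5.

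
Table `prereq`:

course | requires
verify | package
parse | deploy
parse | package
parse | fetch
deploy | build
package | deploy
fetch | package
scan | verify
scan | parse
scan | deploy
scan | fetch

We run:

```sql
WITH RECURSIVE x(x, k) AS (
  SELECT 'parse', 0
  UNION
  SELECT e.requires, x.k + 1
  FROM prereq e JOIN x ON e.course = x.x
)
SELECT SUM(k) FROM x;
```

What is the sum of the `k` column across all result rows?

Base: (parse, k=0).
Iteration 1: edges from {parse} -> (deploy, k=1), (fetch, k=1), (package, k=1).
Iteration 2: edges from {deploy,fetch,package} -> (build, k=2), (deploy, k=2), (package, k=2).
Iteration 3: edges from {build,deploy,package} -> (build, k=3), (deploy, k=3).
Iteration 4: edges from {build,deploy} -> (build, k=4).
Iteration 5: no outgoing edges from {build}; recursion stops.
SUM(k) = 0 + 1 + 1 + 1 + 2 + 2 + 2 + 3 + 3 + 4 = 19.

19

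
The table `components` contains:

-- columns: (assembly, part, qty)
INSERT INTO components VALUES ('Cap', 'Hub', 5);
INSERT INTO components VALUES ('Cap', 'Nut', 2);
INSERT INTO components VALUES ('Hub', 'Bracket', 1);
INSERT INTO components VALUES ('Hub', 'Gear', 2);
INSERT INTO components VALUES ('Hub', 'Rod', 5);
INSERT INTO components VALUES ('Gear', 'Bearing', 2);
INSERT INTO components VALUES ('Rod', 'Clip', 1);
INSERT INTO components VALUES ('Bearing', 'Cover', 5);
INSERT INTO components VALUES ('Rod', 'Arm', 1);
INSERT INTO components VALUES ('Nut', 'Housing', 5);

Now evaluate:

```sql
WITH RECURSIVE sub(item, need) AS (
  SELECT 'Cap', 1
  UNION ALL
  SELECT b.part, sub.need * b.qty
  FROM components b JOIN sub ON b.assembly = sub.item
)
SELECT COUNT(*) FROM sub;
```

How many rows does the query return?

Base: (Cap, need=1).
Iteration 1: components of {Cap} -> Hub = 1*5 = 5, Nut = 1*2 = 2.
Iteration 2: components of {Hub,Nut} -> Bracket = 5*1 = 5, Gear = 5*2 = 10, Housing = 2*5 = 10, Rod = 5*5 = 25.
Iteration 3: components of {Bracket,Gear,Housing,Rod} -> Arm = 25*1 = 25, Bearing = 10*2 = 20, Clip = 25*1 = 25.
Iteration 4: components of {Arm,Bearing,Clip} -> Cover = 20*5 = 100.
Iteration 5: no further components; recursion stops.
Total rows emitted: 11.

11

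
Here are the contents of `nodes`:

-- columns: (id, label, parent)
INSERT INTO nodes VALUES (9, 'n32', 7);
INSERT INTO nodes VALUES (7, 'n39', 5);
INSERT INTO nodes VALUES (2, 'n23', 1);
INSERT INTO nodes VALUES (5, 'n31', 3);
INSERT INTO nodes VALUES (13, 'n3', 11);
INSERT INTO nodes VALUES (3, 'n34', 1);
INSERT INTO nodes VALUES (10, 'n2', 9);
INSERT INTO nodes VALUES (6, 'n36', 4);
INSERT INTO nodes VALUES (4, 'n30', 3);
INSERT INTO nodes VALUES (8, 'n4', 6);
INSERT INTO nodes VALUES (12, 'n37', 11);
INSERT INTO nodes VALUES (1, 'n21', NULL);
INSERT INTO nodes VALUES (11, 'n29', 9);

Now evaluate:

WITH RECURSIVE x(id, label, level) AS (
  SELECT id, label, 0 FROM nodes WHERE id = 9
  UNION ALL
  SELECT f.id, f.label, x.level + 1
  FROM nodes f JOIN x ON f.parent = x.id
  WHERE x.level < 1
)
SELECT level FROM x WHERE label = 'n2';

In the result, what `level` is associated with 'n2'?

1

Base: id=9 (n32) at level 0.
Iteration 1: rows with parent in {9} -> n2 (id 10, level 1), n29 (id 11, level 1).
Iteration 2: level < 1 fails for all current rows; recursion stops.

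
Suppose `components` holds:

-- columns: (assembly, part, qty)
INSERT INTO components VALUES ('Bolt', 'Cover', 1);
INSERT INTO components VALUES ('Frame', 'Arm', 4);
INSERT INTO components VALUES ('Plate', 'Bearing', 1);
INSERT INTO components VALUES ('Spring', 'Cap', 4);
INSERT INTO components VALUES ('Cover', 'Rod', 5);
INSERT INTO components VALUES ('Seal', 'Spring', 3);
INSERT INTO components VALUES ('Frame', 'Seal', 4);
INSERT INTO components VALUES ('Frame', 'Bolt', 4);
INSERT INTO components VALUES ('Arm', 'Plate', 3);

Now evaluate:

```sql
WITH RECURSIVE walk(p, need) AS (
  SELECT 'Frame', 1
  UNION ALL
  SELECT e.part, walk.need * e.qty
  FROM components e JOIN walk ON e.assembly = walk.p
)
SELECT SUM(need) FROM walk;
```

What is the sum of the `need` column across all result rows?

121

Base: (Frame, need=1).
Iteration 1: components of {Frame} -> Arm = 1*4 = 4, Bolt = 1*4 = 4, Seal = 1*4 = 4.
Iteration 2: components of {Arm,Bolt,Seal} -> Cover = 4*1 = 4, Plate = 4*3 = 12, Spring = 4*3 = 12.
Iteration 3: components of {Cover,Plate,Spring} -> Bearing = 12*1 = 12, Cap = 12*4 = 48, Rod = 4*5 = 20.
Iteration 4: no further components; recursion stops.
SUM(need) = 1 + 4 + 4 + 4 + 4 + 12 + 12 + 20 + 48 + 12 = 121.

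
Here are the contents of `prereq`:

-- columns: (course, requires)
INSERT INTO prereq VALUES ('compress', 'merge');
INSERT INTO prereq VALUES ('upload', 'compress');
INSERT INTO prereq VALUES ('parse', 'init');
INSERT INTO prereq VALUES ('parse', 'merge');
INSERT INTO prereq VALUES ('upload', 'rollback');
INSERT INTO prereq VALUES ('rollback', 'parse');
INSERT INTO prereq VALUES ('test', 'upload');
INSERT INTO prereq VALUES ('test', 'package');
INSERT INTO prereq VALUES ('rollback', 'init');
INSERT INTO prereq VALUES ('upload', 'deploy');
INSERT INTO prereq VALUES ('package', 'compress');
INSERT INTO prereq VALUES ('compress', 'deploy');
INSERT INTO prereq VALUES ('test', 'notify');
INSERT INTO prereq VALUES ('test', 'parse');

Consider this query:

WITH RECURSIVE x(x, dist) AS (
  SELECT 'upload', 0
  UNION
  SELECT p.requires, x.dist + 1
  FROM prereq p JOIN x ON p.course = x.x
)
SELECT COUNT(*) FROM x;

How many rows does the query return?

Base: (upload, dist=0).
Iteration 1: edges from {upload} -> (compress, dist=1), (deploy, dist=1), (rollback, dist=1).
Iteration 2: edges from {compress,deploy,rollback} -> (deploy, dist=2), (init, dist=2), (merge, dist=2), (parse, dist=2).
Iteration 3: edges from {deploy,init,merge,parse} -> (init, dist=3), (merge, dist=3).
Iteration 4: no outgoing edges from {init,merge}; recursion stops.
Total rows emitted: 10.

10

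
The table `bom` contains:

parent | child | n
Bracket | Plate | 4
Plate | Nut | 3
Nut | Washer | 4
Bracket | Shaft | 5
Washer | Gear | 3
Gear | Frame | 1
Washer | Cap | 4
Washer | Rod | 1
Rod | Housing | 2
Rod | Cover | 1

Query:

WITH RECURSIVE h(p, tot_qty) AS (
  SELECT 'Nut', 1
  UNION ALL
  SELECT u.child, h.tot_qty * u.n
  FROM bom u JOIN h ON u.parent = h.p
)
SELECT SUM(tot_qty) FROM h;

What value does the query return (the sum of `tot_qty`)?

61

Base: (Nut, tot_qty=1).
Iteration 1: components of {Nut} -> Washer = 1*4 = 4.
Iteration 2: components of {Washer} -> Cap = 4*4 = 16, Gear = 4*3 = 12, Rod = 4*1 = 4.
Iteration 3: components of {Cap,Gear,Rod} -> Cover = 4*1 = 4, Frame = 12*1 = 12, Housing = 4*2 = 8.
Iteration 4: no further components; recursion stops.
SUM(tot_qty) = 1 + 4 + 12 + 16 + 4 + 12 + 8 + 4 = 61.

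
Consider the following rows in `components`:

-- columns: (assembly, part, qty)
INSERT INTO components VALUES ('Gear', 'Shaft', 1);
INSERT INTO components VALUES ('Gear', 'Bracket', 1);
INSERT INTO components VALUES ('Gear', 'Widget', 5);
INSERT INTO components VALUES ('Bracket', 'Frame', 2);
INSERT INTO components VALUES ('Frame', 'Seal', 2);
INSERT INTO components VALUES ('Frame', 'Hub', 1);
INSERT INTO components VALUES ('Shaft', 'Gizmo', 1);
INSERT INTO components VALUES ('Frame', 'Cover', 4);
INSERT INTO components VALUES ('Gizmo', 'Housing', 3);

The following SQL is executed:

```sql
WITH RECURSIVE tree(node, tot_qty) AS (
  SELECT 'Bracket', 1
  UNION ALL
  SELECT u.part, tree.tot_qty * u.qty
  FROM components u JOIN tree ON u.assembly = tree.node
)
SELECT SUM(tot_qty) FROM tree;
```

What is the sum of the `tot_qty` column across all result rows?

Base: (Bracket, tot_qty=1).
Iteration 1: components of {Bracket} -> Frame = 1*2 = 2.
Iteration 2: components of {Frame} -> Cover = 2*4 = 8, Hub = 2*1 = 2, Seal = 2*2 = 4.
Iteration 3: no further components; recursion stops.
SUM(tot_qty) = 1 + 2 + 4 + 2 + 8 = 17.

17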